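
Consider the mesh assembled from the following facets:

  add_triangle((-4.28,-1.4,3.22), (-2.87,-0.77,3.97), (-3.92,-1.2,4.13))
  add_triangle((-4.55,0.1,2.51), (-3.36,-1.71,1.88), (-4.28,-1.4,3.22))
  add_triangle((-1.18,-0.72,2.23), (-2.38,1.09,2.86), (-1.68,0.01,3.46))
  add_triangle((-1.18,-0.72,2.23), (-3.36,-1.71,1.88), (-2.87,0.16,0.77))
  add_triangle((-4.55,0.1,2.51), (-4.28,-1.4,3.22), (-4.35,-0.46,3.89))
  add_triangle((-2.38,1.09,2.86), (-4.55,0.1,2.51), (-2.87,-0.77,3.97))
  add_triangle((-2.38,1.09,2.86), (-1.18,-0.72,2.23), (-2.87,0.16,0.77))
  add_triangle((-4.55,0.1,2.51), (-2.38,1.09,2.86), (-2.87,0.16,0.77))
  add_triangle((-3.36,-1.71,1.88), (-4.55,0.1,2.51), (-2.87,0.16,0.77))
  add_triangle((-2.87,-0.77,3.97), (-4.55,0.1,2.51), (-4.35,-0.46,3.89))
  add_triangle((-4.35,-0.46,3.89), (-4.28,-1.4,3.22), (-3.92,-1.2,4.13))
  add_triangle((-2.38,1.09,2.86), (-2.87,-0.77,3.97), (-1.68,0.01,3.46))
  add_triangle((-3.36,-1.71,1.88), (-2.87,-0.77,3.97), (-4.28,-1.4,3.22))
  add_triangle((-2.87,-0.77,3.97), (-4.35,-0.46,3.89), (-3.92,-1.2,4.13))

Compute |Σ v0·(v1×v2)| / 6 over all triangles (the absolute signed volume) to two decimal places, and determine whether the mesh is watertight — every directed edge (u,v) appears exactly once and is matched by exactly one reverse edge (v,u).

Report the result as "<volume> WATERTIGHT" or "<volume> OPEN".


6.75 OPEN

Per-triangle v0·(v1×v2)/6:
  t1: -0.0359
  t2: +1.1320
  t3: -0.4759
  t4: -1.3687
  t5: +1.3266
  t6: +2.8556
  t7: -1.7112
  t8: +0.7537
  t9: +1.0982
  t10: +0.0641
  t11: +0.7749
  t12: +1.0346
  t13: +0.7111
  t14: +0.5880
Σ = +6.7469 → |volume| = 6.75

Directed edges: 42 total; 4 unmatched, e.g. (-1.68,0.01,3.46)→(-1.18,-0.72,2.23) → open.


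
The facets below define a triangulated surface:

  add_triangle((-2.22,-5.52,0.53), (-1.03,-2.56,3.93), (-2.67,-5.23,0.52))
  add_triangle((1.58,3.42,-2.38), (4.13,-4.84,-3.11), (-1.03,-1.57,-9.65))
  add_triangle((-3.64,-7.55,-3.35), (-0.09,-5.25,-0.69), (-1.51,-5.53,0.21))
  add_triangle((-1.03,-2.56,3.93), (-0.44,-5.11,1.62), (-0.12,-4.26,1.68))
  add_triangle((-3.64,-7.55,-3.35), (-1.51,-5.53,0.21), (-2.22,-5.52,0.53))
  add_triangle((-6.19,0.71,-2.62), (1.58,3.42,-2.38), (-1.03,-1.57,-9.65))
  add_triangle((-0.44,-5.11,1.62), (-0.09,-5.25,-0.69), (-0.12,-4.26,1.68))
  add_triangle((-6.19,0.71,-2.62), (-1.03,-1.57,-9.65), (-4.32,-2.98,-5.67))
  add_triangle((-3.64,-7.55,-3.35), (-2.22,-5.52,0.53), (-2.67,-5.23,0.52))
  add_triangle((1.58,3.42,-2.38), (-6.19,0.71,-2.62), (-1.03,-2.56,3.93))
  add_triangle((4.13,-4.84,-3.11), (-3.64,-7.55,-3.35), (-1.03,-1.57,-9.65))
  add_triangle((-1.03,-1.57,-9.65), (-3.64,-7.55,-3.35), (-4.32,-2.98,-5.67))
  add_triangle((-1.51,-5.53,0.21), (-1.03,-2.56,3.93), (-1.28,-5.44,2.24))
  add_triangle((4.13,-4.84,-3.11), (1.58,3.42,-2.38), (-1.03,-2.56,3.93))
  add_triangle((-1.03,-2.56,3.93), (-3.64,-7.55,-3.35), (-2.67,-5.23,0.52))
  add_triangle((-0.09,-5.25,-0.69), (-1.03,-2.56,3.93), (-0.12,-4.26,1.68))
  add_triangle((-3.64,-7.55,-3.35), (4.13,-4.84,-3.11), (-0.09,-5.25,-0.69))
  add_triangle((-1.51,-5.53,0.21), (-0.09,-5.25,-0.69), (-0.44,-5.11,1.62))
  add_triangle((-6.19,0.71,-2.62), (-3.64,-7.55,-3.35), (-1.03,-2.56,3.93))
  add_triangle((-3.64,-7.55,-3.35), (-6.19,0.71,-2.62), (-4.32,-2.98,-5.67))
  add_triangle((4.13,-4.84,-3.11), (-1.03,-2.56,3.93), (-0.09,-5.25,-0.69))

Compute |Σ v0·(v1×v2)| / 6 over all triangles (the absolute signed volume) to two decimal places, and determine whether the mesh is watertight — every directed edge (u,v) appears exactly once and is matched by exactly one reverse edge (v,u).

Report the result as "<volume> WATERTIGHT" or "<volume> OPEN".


Per-triangle v0·(v1×v2)/6:
  t1: +1.9206
  t2: +40.1059
  t3: +5.7972
  t4: +0.8827
  t5: +2.8550
  t6: +39.5423
  t7: +0.5965
  t8: +26.3472
  t9: +2.1342
  t10: +7.7971
  t11: +73.1502
  t12: +30.9901
  t13: -1.3460
  t14: +8.3599
  t15: -1.6767
  t16: -1.7573
  t17: +16.2905
  t18: +2.5488
  t19: +40.8865
  t20: +25.0890
  t21: +13.5931
Σ = +334.1066 → |volume| = 334.11

Directed edges: 63 total; 7 unmatched, e.g. (-2.22,-5.52,0.53)→(-1.03,-2.56,3.93) → open.

334.11 OPEN


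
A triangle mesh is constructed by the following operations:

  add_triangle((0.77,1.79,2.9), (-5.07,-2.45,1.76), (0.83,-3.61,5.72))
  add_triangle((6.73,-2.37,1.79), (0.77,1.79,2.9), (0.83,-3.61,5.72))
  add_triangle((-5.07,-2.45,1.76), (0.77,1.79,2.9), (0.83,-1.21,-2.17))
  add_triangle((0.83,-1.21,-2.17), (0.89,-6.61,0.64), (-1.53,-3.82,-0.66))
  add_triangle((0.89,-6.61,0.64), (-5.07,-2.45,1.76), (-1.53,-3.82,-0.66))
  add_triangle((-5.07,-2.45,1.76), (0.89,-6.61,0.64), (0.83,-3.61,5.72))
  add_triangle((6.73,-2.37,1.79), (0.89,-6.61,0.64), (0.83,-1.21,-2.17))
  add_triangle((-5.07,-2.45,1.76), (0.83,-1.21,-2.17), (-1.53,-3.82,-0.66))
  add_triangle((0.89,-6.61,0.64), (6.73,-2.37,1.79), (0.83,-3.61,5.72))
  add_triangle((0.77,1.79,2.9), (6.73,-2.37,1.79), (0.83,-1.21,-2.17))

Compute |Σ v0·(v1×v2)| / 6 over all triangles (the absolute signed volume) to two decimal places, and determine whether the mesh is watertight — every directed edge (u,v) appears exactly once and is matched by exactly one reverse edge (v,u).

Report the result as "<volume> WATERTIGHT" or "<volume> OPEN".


147.28 WATERTIGHT

Per-triangle v0·(v1×v2)/6:
  t1: +17.9337
  t2: +22.7437
  t3: -2.0571
  t4: +5.9079
  t5: +9.5561
  t6: +32.5252
  t7: +17.3003
  t8: +3.2772
  t9: +37.3385
  t10: +2.7529
Σ = +147.2785 → |volume| = 147.28

Directed edges: 30 total, each appears once with its reverse present → watertight.


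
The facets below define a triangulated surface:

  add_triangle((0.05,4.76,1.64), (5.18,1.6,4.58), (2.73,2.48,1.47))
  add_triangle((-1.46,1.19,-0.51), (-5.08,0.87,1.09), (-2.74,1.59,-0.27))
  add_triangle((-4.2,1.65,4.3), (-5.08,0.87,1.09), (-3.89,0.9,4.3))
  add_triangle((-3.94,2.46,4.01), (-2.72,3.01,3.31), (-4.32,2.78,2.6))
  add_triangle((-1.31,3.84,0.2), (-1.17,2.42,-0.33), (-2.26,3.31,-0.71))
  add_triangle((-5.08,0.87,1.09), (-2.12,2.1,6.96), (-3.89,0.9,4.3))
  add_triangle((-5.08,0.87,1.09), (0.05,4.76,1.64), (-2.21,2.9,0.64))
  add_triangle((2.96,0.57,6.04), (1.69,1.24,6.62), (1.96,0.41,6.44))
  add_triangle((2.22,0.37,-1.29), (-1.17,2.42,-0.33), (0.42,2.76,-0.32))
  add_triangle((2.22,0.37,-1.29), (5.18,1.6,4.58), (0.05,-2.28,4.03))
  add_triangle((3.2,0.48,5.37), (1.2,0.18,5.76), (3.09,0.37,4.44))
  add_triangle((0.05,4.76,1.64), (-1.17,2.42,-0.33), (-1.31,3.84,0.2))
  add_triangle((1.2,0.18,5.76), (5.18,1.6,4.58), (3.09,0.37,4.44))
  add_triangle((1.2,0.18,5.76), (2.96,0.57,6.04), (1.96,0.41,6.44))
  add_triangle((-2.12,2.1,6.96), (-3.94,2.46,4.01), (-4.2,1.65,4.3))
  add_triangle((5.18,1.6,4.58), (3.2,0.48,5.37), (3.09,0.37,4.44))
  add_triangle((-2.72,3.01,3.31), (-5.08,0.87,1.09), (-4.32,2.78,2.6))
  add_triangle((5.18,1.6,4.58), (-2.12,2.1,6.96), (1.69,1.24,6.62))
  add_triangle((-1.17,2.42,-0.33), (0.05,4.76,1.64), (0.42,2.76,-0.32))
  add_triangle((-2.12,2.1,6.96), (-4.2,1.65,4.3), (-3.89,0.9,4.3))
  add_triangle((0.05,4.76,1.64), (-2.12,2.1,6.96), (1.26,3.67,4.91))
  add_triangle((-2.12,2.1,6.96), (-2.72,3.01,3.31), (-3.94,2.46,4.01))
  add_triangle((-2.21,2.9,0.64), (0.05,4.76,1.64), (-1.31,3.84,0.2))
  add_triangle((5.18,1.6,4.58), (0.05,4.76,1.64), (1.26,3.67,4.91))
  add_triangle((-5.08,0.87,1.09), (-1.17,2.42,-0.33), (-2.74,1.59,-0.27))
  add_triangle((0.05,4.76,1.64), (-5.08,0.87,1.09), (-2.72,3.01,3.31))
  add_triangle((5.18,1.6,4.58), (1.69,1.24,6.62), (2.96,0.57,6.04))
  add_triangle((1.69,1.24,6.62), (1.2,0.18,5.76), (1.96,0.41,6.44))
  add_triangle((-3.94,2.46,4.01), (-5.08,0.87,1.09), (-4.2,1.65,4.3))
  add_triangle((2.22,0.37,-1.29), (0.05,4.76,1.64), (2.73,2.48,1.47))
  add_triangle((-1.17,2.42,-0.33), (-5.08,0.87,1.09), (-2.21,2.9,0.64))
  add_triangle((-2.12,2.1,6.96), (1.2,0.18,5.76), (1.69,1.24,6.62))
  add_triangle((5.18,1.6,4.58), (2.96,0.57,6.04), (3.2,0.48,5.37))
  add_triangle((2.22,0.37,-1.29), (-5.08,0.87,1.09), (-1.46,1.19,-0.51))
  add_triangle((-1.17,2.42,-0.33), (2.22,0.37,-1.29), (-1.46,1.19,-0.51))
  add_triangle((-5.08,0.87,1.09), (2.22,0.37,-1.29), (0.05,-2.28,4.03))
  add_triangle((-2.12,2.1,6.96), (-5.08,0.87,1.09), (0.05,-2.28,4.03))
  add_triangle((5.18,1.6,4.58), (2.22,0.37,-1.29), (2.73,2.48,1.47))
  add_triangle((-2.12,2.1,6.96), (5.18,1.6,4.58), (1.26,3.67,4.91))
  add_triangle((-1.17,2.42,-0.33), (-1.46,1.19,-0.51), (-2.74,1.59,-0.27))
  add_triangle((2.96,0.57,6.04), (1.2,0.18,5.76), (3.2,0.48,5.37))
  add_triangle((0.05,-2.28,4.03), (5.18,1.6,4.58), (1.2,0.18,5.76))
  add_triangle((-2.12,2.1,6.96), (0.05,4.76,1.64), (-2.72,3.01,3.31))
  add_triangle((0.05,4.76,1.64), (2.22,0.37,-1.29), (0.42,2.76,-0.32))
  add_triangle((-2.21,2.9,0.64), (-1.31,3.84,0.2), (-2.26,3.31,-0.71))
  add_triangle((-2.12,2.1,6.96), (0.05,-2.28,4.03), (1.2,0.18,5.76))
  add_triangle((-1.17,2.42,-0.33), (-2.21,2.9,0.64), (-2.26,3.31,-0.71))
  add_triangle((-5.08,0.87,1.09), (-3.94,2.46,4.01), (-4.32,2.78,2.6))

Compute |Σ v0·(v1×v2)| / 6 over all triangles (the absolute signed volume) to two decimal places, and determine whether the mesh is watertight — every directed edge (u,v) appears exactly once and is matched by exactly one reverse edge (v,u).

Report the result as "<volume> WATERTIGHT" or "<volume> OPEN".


Per-triangle v0·(v1×v2)/6:
  t1: +6.1208
  t2: +0.0984
  t3: +2.0579
  t4: +1.5771
  t5: +0.1355
  t6: -3.8084
  t7: +2.8547
  t8: +1.0502
  t9: +0.9316
  t10: +7.5327
  t11: +0.1868
  t12: +0.1817
  t13: -2.0898
  t14: +0.1147
  t15: +3.0792
  t16: +0.5323
  t17: -1.1055
  t18: +6.7146
  t19: +1.5663
  t20: +2.3877
  t21: +12.2384
  t22: +3.8604
  t23: +1.6113
  t24: +11.0287
  t25: +1.0609
  t26: +7.4517
  t27: +3.6453
  t28: +0.5510
  t29: +2.6436
  t30: +4.1229
  t31: +1.5521
  t32: +4.1025
  t33: +0.7472
  t34: +0.1246
  t35: +0.7787
  t36: -1.0017
  t37: +18.4526
  t38: +4.8537
  t39: +15.9949
  t40: +0.2575
  t41: +0.2517
  t42: +8.6561
  t43: +9.7513
  t44: +1.7947
  t45: +1.0432
  t46: +9.6726
  t47: -0.3598
  t48: +2.9375
Σ = +157.9422 → |volume| = 157.94

Directed edges: 144 total, each appears once with its reverse present → watertight.

157.94 WATERTIGHT


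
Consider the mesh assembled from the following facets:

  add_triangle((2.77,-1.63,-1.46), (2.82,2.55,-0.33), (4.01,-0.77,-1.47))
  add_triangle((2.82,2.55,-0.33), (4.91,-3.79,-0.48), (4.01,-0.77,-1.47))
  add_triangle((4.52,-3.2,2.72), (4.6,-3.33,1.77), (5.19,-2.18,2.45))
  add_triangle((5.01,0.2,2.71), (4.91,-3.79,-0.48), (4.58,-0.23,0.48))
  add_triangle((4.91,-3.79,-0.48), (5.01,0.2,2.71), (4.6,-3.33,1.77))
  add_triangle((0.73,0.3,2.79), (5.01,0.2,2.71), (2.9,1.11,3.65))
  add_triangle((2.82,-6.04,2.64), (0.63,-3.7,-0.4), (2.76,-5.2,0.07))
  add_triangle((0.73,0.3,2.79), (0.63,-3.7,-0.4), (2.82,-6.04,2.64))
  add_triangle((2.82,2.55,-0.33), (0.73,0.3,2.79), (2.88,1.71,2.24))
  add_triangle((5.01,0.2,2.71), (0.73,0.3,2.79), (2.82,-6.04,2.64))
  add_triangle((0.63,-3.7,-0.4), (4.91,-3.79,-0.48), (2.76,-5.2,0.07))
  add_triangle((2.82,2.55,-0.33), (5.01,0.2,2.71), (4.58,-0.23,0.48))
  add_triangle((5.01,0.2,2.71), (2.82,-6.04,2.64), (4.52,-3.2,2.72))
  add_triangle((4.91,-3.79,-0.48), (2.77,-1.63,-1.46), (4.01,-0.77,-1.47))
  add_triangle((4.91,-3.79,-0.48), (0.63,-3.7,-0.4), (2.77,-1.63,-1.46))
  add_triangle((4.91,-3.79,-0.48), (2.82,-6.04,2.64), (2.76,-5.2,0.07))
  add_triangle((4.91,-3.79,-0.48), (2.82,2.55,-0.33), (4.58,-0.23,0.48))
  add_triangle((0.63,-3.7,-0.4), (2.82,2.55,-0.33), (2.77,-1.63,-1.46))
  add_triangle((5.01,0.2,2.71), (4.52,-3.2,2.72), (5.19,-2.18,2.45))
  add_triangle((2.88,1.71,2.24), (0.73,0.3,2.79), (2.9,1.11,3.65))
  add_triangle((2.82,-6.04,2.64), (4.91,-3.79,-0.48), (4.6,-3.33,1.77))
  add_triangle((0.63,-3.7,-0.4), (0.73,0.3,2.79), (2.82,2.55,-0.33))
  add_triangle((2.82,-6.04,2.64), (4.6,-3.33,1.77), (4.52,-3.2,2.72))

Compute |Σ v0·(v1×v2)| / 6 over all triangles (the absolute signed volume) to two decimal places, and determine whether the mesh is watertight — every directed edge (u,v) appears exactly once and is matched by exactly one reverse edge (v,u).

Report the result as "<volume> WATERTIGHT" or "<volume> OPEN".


Per-triangle v0·(v1×v2)/6:
  t1: +0.4020
  t2: +4.0663
  t3: +1.1608
  t4: +5.5670
  t5: +6.8099
  t6: +1.5177
  t7: +3.1083
  t8: +1.4604
  t9: +0.7724
  t10: +12.5568
  t11: +1.7437
  t12: +4.7048
  t13: +1.7331
  t14: +1.8146
  t15: +3.2682
  t16: +6.2497
  t17: +3.7355
  t18: -1.6453
  t19: +1.5570
  t20: +0.5634
  t21: +7.5440
  t22: -5.8255
  t23: +3.0926
Σ = +65.9576 → |volume| = 65.96

Directed edges: 69 total; 7 unmatched, e.g. (4.6,-3.33,1.77)→(5.19,-2.18,2.45) → open.

65.96 OPEN


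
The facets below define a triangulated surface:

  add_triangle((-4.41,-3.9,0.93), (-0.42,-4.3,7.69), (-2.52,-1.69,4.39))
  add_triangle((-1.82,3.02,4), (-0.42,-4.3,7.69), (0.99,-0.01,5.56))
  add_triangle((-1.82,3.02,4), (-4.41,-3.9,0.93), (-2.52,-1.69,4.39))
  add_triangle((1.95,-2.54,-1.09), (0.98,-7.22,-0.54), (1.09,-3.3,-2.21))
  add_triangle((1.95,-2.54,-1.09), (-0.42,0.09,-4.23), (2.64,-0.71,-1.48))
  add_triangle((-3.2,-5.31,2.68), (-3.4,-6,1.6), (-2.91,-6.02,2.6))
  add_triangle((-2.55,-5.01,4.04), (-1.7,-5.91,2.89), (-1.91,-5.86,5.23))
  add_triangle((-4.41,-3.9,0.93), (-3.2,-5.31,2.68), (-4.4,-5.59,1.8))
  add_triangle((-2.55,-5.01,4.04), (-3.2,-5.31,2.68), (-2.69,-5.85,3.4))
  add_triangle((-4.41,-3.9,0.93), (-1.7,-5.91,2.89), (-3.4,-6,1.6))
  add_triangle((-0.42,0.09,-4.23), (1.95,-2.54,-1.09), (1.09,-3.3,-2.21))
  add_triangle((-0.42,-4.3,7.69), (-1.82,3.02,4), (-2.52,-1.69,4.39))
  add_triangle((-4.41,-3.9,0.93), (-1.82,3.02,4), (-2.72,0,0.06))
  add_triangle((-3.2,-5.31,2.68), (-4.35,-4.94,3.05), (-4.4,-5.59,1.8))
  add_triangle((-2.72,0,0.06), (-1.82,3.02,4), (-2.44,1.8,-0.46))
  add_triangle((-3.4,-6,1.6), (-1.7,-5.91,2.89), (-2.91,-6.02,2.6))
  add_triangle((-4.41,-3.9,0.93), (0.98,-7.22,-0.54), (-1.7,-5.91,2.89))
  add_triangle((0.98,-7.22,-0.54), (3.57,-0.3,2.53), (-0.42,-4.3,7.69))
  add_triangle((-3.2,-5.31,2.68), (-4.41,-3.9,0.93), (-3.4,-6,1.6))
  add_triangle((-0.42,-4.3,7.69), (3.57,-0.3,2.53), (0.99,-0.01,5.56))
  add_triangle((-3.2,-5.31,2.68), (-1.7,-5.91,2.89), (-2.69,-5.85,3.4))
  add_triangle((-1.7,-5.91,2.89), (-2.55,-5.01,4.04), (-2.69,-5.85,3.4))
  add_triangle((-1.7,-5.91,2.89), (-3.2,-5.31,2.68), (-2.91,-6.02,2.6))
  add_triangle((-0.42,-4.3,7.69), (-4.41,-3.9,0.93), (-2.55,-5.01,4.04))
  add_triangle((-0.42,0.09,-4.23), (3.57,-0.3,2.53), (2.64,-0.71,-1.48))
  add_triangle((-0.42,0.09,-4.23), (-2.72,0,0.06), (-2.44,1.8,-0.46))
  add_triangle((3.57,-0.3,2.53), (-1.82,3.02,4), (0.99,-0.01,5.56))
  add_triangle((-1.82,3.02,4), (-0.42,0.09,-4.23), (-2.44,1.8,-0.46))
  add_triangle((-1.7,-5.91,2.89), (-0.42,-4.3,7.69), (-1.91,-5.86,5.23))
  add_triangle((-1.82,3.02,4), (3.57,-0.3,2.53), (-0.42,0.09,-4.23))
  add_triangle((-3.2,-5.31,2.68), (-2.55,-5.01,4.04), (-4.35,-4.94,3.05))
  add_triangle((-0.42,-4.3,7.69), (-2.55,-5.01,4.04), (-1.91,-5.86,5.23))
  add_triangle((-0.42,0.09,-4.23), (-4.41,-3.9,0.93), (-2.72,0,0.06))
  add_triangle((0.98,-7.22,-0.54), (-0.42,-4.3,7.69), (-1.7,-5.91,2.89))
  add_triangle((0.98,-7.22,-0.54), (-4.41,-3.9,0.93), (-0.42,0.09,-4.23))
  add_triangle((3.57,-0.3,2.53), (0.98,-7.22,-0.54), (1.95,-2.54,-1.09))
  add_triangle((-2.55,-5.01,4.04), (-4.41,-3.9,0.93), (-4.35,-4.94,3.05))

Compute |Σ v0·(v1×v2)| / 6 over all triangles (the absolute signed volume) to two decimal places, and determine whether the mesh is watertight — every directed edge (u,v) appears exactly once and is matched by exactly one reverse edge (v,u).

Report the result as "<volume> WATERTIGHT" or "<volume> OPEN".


246.99 OPEN

Per-triangle v0·(v1×v2)/6:
  t1: +14.1507
  t2: +15.0769
  t3: +11.6981
  t4: +3.0968
  t5: +3.9602
  t6: +0.8237
  t7: +2.2311
  t8: -0.9140
  t9: +0.9317
  t10: -2.7094
  t11: +2.4905
  t12: +13.7929
  t13: +8.1411
  t14: +1.7491
  t15: +3.9347
  t16: +0.9815
  t17: +16.1261
  t18: +37.1072
  t19: +2.8018
  t20: +12.8801
  t21: +0.8058
  t22: +0.9885
  t23: +0.6632
  t24: +5.2790
  t25: +1.2512
  t26: +3.4383
  t27: +8.0576
  t28: +2.4431
  t29: +3.1374
  t30: +6.8804
  t31: +2.0677
  t32: +3.0368
  t33: +7.4610
  t34: +20.0985
  t35: +25.7813
  t36: +8.7527
  t37: -1.5046
Σ = +246.9884 → |volume| = 246.99

Directed edges: 111 total; 9 unmatched, e.g. (0.98,-7.22,-0.54)→(1.09,-3.3,-2.21) → open.


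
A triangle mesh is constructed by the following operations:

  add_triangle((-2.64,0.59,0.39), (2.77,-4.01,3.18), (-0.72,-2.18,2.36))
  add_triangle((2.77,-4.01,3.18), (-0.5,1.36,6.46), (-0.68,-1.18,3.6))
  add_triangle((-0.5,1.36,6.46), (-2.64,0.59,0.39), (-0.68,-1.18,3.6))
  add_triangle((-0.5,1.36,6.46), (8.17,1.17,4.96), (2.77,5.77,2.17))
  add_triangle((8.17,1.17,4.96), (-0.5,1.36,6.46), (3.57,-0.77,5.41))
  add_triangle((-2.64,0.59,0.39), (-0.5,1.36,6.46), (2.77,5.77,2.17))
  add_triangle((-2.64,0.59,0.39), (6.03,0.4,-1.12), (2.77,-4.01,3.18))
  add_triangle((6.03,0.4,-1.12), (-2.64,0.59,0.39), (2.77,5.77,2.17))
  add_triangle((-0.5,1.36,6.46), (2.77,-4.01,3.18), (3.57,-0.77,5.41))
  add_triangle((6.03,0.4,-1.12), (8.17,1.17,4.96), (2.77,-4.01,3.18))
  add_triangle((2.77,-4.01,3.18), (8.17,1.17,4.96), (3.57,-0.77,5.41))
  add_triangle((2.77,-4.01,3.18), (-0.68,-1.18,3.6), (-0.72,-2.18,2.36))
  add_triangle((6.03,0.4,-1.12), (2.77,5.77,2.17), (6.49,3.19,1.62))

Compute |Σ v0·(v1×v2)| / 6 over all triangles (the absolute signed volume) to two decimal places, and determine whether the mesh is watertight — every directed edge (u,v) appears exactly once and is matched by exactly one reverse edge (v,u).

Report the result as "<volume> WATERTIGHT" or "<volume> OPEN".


169.17 OPEN

Per-triangle v0·(v1×v2)/6:
  t1: -0.3344
  t2: +8.3152
  t3: +5.6648
  t4: +48.5347
  t5: +18.1210
  t6: +16.5360
  t7: -2.4179
  t8: +2.6276
  t9: +13.8971
  t10: +29.6326
  t11: +16.8433
  t12: +3.3327
  t13: +8.4177
Σ = +169.1704 → |volume| = 169.17

Directed edges: 39 total; 7 unmatched, e.g. (-0.72,-2.18,2.36)→(-2.64,0.59,0.39) → open.


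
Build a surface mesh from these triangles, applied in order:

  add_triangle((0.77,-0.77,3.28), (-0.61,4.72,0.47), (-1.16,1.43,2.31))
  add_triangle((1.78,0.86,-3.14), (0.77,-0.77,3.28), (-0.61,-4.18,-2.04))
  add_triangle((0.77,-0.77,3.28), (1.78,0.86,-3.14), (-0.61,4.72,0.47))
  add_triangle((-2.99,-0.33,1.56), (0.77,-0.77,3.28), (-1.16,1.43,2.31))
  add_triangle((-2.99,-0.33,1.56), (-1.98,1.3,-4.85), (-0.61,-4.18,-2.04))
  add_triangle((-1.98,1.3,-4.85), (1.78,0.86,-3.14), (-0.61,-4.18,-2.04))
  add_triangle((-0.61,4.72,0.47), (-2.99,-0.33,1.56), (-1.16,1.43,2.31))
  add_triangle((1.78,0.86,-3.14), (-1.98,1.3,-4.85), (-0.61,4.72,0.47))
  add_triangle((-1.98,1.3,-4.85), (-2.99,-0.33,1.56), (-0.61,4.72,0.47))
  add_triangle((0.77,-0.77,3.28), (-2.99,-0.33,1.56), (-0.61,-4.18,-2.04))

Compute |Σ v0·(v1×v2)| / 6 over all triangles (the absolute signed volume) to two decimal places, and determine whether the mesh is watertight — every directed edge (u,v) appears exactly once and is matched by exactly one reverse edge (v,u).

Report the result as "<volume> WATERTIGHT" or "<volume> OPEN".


Per-triangle v0·(v1×v2)/6:
  t1: +3.7184
  t2: +6.4020
  t3: +6.6951
  t4: +3.5849
  t5: +13.8418
  t6: +11.7023
  t7: +3.9493
  t8: +12.0059
  t9: +14.1499
  t10: +8.5504
Σ = +84.5999 → |volume| = 84.60

Directed edges: 30 total, each appears once with its reverse present → watertight.

84.60 WATERTIGHT


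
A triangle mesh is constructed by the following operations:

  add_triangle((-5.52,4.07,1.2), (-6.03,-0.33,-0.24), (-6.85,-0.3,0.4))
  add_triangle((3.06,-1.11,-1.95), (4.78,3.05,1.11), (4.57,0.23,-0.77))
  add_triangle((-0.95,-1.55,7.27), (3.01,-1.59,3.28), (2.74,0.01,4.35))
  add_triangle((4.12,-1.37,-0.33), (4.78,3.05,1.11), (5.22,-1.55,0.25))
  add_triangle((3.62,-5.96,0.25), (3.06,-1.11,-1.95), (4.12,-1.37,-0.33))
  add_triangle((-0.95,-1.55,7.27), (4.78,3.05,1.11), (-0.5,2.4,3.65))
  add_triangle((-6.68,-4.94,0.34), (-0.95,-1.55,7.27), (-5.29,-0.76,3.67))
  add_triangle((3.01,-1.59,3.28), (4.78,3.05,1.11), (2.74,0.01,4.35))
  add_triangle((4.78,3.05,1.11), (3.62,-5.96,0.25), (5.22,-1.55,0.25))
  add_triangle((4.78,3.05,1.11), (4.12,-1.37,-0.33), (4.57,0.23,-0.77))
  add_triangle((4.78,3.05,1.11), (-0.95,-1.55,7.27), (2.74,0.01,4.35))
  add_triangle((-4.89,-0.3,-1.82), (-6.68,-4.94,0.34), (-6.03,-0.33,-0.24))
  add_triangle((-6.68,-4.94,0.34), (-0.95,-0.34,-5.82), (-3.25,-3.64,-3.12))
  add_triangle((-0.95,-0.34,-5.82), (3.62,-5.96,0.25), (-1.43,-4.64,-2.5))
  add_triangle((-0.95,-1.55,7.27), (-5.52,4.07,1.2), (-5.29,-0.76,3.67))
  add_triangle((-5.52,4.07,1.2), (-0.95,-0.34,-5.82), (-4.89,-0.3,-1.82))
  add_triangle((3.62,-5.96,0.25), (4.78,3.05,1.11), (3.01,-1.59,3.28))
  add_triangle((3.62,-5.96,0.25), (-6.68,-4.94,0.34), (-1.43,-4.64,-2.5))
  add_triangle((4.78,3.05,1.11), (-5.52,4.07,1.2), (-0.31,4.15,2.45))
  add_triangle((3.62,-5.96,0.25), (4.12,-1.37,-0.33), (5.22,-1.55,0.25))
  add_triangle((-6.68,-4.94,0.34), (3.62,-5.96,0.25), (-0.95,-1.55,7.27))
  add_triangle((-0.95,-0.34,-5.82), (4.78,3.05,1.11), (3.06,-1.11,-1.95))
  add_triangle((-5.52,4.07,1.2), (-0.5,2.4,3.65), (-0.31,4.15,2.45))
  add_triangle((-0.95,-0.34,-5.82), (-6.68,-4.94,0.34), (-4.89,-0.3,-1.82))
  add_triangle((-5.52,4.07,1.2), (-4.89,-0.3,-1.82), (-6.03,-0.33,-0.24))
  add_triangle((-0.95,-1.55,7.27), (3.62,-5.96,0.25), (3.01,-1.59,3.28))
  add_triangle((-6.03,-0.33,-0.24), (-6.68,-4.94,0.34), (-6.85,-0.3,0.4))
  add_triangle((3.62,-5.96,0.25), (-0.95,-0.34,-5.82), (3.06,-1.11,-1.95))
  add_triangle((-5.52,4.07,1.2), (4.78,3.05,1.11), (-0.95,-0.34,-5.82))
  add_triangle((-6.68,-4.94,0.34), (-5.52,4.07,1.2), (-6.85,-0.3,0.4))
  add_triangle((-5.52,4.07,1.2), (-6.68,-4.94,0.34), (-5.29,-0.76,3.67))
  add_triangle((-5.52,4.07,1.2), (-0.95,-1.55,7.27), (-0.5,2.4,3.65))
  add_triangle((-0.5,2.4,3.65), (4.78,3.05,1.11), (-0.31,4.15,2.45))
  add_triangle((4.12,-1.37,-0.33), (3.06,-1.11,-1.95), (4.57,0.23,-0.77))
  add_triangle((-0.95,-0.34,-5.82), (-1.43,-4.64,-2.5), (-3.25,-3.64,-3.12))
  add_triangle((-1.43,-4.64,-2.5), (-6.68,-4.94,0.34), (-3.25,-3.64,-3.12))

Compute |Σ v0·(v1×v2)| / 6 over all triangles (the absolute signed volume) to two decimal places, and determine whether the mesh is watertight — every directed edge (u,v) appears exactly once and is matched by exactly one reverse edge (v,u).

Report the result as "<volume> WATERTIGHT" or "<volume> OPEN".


Per-triangle v0·(v1×v2)/6:
  t1: +2.8487
  t2: +1.2254
  t3: +7.4763
  t4: +1.9380
  t5: +5.6024
  t6: +19.0577
  t7: +28.5515
  t8: +6.8121
  t9: +4.0425
  t10: +3.0805
  t11: +7.5811
  t12: +7.4920
  t13: +9.4051
  t14: +21.5246
  t15: +25.0678
  t16: +18.8939
  t17: +18.6564
  t18: +26.4717
  t19: +6.6576
  t20: +2.2509
  t21: +69.0332
  t22: +14.2256
  t23: +8.3233
  t24: +20.8315
  t25: +7.0956
  t26: +20.6679
  t27: +3.1379
  t28: +16.1203
  t29: +34.3938
  t30: +4.4103
  t31: +27.6402
  t32: +20.5324
  t33: +7.5818
  t34: +2.0740
  t35: +8.5196
  t36: +9.5619
Σ = +498.7857 → |volume| = 498.79

Directed edges: 108 total, each appears once with its reverse present → watertight.

498.79 WATERTIGHT


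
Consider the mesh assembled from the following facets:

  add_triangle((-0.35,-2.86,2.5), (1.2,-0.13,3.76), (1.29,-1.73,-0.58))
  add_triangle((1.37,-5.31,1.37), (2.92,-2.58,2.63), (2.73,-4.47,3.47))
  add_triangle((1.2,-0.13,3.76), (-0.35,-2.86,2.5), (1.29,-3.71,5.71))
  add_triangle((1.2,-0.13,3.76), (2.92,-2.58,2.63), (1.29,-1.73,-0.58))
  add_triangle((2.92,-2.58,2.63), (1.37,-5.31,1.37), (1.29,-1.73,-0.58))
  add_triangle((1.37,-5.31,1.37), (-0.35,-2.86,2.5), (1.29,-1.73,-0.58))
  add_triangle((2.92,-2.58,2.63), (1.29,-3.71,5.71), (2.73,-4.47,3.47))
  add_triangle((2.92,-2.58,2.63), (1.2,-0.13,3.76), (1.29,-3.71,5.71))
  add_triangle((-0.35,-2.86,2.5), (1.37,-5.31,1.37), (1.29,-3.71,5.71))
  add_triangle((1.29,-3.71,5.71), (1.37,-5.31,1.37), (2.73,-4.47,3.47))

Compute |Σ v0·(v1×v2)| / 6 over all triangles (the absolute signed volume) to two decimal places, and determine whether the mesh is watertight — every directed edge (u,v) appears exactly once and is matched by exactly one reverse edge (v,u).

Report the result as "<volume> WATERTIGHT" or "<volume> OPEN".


Per-triangle v0·(v1×v2)/6:
  t1: -3.8228
  t2: +1.8810
  t3: +1.6015
  t4: +0.0191
  t5: +3.5143
  t6: -0.3275
  t7: +3.2902
  t8: +5.4103
  t9: +5.0949
  t10: +5.9497
Σ = +22.6107 → |volume| = 22.61

Directed edges: 30 total, each appears once with its reverse present → watertight.

22.61 WATERTIGHT


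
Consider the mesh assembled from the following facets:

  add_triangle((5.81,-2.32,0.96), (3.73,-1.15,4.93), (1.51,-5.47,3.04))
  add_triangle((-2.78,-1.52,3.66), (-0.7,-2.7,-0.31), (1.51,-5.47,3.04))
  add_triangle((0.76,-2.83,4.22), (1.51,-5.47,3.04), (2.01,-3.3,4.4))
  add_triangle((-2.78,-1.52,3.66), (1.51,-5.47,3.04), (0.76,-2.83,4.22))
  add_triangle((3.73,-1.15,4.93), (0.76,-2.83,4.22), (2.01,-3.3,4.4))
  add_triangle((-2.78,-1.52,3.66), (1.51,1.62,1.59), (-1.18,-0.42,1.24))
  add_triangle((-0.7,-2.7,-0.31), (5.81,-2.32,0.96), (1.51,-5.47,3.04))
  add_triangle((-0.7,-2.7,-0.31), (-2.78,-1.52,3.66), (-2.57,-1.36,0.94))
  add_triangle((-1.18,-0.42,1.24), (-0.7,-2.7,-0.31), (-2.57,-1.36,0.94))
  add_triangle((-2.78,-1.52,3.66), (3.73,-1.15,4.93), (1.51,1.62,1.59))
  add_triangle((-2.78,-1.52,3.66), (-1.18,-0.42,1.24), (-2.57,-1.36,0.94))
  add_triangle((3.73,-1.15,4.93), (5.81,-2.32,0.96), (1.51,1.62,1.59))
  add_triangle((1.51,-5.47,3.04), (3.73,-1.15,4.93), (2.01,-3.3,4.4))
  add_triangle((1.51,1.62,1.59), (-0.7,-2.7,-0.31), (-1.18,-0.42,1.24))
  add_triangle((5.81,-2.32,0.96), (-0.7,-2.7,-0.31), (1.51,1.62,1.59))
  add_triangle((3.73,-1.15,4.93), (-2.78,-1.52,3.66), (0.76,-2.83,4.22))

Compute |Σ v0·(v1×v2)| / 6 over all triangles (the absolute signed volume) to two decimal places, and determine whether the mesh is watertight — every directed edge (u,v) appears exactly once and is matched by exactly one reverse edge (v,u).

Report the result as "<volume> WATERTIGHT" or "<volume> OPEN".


Per-triangle v0·(v1×v2)/6:
  t1: +21.2472
  t2: +8.9909
  t3: +2.7020
  t4: +7.6673
  t5: +2.5447
  t6: +0.4887
  t7: +8.9670
  t8: +2.6493
  t9: -0.7571
  t10: +8.9095
  t11: +0.2484
  t12: +8.8449
  t13: +3.6838
  t14: -1.3086
  t15: -3.4492
  t16: +7.0834
Σ = +78.5120 → |volume| = 78.51

Directed edges: 48 total, each appears once with its reverse present → watertight.

78.51 WATERTIGHT


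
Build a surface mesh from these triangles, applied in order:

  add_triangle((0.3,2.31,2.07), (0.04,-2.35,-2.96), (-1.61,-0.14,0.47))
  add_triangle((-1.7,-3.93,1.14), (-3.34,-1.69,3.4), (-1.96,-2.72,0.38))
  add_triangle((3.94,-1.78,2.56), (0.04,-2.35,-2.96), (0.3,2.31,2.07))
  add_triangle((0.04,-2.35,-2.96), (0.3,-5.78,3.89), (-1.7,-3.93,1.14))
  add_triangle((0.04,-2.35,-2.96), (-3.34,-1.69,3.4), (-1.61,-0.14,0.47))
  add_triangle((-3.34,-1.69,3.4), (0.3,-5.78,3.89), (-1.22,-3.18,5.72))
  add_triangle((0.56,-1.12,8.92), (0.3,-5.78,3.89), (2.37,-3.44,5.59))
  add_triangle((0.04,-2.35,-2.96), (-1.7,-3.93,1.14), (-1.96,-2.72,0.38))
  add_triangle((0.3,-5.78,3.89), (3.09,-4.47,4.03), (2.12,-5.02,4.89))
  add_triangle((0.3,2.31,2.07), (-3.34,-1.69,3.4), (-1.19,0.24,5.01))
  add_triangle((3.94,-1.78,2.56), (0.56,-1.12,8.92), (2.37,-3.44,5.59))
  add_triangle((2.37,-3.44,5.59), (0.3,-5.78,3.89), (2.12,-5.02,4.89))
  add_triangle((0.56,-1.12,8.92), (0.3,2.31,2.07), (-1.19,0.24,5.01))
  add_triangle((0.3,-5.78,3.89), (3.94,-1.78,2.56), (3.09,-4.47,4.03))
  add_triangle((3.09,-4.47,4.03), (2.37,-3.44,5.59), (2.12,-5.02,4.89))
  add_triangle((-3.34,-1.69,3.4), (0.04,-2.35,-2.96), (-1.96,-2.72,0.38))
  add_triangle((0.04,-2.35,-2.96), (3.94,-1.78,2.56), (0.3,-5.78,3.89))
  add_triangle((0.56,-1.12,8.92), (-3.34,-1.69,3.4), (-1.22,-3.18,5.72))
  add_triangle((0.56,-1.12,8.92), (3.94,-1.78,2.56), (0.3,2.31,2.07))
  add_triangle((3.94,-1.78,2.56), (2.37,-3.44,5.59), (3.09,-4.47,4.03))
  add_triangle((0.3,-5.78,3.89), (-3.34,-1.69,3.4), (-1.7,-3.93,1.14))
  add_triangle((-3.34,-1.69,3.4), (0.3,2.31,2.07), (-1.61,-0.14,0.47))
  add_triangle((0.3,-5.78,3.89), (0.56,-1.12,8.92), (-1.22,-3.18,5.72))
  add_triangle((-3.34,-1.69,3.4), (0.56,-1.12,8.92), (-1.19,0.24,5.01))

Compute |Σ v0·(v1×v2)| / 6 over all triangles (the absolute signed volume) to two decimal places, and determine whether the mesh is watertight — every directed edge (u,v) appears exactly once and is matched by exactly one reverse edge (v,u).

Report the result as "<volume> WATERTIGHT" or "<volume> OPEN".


148.73 WATERTIGHT

Per-triangle v0·(v1×v2)/6:
  t1: +0.4443
  t2: +2.1920
  t3: +1.9239
  t4: +8.2112
  t5: +2.6387
  t6: +8.8018
  t7: +15.6564
  t8: +2.1517
  t9: +2.3314
  t10: +3.4501
  t11: +11.0061
  t12: +2.6752
  t13: +5.9679
  t14: +0.0368
  t15: +2.5011
  t16: +0.6774
  t17: +16.7259
  t18: +10.0399
  t19: +14.8079
  t20: +5.0292
  t21: +9.1193
  t22: +2.2964
  t23: +12.6267
  t24: +7.4163
Σ = +148.7276 → |volume| = 148.73

Directed edges: 72 total, each appears once with its reverse present → watertight.


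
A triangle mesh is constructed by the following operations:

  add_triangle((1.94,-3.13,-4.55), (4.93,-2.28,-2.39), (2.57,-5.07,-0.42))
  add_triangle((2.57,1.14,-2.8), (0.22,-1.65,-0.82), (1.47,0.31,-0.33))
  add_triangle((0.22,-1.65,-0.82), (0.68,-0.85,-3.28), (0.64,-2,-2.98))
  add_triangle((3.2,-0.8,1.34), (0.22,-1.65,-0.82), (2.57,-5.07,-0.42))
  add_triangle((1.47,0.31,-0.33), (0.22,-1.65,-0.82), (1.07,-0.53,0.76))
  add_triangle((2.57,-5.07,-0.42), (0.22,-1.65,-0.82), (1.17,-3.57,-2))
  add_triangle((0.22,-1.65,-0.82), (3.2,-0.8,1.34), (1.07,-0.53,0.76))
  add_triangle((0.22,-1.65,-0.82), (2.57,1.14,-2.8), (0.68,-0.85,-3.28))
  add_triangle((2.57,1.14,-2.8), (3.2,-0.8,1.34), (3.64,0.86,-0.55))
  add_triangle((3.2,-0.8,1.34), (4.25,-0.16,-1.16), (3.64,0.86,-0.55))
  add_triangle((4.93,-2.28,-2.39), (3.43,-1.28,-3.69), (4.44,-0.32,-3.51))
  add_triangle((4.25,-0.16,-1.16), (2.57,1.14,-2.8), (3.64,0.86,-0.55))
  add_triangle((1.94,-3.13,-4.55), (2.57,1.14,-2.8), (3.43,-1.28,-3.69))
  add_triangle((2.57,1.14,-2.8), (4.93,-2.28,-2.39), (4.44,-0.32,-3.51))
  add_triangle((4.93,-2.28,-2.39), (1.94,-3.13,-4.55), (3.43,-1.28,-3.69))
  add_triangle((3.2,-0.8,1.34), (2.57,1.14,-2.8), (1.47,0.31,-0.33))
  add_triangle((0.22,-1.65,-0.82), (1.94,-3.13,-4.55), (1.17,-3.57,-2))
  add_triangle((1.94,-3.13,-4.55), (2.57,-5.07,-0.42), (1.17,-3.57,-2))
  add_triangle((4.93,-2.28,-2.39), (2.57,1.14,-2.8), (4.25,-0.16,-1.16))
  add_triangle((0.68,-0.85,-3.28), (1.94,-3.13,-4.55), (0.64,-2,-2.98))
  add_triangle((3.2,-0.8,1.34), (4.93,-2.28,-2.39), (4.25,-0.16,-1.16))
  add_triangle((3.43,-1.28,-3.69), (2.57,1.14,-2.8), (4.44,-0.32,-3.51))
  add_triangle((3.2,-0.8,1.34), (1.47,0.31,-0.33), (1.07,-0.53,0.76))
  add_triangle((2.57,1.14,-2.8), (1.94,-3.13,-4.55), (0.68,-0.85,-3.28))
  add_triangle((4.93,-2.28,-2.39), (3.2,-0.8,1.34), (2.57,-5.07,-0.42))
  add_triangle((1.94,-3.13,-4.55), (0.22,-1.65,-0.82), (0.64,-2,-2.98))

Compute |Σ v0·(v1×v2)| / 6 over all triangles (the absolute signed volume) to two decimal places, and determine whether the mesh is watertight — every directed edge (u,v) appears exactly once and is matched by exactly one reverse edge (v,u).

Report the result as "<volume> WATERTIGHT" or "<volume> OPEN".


49.49 WATERTIGHT

Per-triangle v0·(v1×v2)/6:
  t1: +13.0269
  t2: -1.0368
  t3: -0.0161
  t4: -0.8811
  t5: -0.5584
  t6: +0.5183
  t7: +0.3931
  t8: -1.6144
  t9: -1.6872
  t10: +1.7767
  t11: +2.5456
  t12: +1.8706
  t13: +3.0039
  t14: +0.3839
  t15: +4.6275
  t16: +0.5017
  t17: +0.4769
  t18: +2.8280
  t19: +4.0282
  t20: +0.6453
  t21: +3.7864
  t22: +1.5467
  t23: -0.0197
  t24: +3.1383
  t25: +9.6825
  t26: +0.5242
Σ = +49.4909 → |volume| = 49.49

Directed edges: 78 total, each appears once with its reverse present → watertight.


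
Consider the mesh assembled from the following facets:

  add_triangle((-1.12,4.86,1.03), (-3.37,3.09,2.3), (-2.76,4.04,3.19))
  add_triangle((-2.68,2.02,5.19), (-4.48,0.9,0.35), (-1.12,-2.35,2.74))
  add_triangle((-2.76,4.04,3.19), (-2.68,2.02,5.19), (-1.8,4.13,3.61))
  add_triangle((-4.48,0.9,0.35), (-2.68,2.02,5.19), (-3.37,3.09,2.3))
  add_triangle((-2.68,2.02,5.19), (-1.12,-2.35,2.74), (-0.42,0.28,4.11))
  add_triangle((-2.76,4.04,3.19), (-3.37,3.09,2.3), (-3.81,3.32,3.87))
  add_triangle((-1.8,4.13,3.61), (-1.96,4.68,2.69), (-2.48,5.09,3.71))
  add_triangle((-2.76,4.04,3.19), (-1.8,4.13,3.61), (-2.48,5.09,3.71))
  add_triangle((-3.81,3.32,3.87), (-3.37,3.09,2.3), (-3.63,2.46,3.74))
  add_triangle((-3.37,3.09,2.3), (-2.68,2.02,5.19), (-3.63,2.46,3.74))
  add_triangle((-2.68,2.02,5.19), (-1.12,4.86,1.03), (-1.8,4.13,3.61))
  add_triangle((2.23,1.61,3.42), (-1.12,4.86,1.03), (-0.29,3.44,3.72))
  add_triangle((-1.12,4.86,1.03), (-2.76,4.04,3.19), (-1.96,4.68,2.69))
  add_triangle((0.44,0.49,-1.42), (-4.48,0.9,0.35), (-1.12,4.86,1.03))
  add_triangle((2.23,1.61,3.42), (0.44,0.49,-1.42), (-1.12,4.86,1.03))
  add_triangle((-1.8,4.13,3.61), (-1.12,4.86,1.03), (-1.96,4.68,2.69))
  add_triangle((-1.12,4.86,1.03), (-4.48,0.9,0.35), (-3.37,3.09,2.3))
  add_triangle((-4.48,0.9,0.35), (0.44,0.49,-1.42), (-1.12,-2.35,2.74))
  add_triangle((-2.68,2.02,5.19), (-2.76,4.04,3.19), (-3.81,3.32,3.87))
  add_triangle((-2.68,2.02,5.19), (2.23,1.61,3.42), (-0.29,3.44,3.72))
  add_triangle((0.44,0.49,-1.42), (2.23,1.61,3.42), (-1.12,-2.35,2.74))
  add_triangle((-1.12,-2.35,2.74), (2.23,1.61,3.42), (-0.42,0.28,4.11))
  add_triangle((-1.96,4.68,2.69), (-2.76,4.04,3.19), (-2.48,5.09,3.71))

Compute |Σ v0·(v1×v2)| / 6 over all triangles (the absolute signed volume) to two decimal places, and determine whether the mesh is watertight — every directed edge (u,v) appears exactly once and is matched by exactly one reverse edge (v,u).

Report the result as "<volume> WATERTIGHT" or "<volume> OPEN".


66.26 OPEN

Per-triangle v0·(v1×v2)/6:
  t1: +2.5872
  t2: +12.5105
  t3: +2.7781
  t4: +6.7204
  t5: +4.6941
  t6: +1.2036
  t7: +0.2928
  t8: +0.4469
  t9: +0.4963
  t10: -1.3292
  t11: -1.6336
  t12: +5.0476
  t13: +0.8494
  t14: +5.2024
  t15: +4.5894
  t16: +0.7858
  t17: +5.3506
  t18: +1.5186
  t19: +2.6395
  t20: +6.4925
  t21: +0.9146
  t22: +3.6898
  t23: +0.4176
Σ = +66.2649 → |volume| = 66.26

Directed edges: 69 total; 9 unmatched, e.g. (-0.42,0.28,4.11)→(-2.68,2.02,5.19) → open.


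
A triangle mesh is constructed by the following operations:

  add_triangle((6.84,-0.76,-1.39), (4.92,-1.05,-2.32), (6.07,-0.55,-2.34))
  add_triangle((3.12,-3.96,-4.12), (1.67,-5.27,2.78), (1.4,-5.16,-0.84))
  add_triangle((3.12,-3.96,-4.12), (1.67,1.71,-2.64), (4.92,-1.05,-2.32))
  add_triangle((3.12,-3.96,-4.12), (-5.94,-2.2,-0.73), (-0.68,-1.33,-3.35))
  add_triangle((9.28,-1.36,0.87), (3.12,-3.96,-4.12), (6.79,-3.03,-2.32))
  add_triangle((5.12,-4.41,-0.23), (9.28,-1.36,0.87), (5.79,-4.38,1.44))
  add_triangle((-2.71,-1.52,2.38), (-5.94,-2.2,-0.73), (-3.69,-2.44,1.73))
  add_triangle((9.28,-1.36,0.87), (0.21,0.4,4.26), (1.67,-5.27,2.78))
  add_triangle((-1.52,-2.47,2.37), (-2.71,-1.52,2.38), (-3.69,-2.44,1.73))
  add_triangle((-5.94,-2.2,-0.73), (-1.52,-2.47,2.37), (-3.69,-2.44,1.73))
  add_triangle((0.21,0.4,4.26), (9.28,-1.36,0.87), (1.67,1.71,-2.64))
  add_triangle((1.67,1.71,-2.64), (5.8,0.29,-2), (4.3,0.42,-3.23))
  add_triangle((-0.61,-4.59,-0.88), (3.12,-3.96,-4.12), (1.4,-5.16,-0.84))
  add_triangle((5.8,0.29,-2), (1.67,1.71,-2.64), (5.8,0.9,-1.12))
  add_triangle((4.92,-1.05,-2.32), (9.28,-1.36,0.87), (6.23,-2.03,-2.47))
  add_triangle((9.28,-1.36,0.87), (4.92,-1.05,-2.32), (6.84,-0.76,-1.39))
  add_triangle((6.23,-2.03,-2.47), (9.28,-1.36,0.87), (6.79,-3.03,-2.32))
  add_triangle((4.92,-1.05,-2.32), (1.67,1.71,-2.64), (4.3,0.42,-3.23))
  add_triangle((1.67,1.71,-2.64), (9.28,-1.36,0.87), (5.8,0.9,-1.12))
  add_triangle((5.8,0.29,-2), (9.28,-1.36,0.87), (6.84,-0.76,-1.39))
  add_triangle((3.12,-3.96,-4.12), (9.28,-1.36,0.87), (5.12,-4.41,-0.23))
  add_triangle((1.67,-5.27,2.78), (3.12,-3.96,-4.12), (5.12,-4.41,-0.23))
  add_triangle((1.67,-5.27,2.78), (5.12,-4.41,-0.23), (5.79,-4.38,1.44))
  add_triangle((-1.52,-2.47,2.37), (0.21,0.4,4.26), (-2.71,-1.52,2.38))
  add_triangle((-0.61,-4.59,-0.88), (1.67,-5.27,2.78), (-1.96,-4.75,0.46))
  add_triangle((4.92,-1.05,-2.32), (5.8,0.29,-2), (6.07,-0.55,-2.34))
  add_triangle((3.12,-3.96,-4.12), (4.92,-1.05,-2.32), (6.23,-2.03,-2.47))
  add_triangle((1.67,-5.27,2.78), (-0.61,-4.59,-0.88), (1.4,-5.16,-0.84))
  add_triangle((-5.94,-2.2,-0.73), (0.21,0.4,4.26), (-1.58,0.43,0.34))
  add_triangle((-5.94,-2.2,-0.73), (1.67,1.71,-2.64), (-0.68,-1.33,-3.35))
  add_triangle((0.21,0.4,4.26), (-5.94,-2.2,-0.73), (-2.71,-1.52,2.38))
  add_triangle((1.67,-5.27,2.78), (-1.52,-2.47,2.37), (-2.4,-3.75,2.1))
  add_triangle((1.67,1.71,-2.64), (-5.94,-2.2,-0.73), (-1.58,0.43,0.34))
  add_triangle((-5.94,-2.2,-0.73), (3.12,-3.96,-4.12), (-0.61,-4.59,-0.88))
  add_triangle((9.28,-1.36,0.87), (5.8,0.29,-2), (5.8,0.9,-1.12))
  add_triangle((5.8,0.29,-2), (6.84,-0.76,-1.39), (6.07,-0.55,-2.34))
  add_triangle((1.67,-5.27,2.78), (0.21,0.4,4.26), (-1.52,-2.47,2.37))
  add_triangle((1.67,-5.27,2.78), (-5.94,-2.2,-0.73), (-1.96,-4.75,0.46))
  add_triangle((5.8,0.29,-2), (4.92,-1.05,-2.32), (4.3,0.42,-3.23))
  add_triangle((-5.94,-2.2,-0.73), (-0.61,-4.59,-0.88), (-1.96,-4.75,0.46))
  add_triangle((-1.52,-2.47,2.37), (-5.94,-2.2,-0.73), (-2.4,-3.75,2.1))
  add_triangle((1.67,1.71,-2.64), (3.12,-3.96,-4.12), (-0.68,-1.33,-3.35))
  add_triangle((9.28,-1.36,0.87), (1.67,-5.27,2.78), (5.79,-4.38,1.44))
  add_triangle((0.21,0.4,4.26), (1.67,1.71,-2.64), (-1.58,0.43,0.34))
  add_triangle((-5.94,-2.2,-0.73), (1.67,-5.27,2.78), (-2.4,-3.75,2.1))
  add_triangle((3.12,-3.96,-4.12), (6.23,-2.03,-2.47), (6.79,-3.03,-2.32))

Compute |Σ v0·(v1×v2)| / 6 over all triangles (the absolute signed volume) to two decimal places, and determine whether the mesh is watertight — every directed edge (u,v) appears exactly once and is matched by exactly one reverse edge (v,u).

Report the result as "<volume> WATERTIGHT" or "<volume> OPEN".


274.21 WATERTIGHT

Per-triangle v0·(v1×v2)/6:
  t1: +0.8222
  t2: +7.1176
  t3: +9.4923
  t4: +11.7357
  t5: +2.1299
  t6: +8.9563
  t7: +1.7668
  t8: +34.7053
  t9: +1.2768
  t10: +1.4055
  t11: +14.6831
  t12: +2.3381
  t13: +5.7789
  t14: +2.6008
  t15: +3.2510
  t16: +2.0763
  t17: +4.5044
  t18: -0.0053
  t19: -2.5393
  t20: +2.6278
  t21: +21.1294
  t22: +16.1131
  t23: +7.0377
  t24: +3.3788
  t25: +6.3383
  t26: +0.2051
  t27: +2.7847
  t28: +5.7772
  t29: +4.0851
  t30: +6.5665
  t31: +3.0297
  t32: +3.1167
  t33: +3.4368
  t34: +15.3798
  t35: +3.9516
  t36: +1.0622
  t37: +9.3584
  t38: +6.1716
  t39: +2.3125
  t40: +6.2352
  t41: +2.7206
  t42: +8.9551
  t43: +7.3559
  t44: +2.7284
  t45: +6.6687
  t46: +3.5843
Σ = +274.2074 → |volume| = 274.21

Directed edges: 138 total, each appears once with its reverse present → watertight.


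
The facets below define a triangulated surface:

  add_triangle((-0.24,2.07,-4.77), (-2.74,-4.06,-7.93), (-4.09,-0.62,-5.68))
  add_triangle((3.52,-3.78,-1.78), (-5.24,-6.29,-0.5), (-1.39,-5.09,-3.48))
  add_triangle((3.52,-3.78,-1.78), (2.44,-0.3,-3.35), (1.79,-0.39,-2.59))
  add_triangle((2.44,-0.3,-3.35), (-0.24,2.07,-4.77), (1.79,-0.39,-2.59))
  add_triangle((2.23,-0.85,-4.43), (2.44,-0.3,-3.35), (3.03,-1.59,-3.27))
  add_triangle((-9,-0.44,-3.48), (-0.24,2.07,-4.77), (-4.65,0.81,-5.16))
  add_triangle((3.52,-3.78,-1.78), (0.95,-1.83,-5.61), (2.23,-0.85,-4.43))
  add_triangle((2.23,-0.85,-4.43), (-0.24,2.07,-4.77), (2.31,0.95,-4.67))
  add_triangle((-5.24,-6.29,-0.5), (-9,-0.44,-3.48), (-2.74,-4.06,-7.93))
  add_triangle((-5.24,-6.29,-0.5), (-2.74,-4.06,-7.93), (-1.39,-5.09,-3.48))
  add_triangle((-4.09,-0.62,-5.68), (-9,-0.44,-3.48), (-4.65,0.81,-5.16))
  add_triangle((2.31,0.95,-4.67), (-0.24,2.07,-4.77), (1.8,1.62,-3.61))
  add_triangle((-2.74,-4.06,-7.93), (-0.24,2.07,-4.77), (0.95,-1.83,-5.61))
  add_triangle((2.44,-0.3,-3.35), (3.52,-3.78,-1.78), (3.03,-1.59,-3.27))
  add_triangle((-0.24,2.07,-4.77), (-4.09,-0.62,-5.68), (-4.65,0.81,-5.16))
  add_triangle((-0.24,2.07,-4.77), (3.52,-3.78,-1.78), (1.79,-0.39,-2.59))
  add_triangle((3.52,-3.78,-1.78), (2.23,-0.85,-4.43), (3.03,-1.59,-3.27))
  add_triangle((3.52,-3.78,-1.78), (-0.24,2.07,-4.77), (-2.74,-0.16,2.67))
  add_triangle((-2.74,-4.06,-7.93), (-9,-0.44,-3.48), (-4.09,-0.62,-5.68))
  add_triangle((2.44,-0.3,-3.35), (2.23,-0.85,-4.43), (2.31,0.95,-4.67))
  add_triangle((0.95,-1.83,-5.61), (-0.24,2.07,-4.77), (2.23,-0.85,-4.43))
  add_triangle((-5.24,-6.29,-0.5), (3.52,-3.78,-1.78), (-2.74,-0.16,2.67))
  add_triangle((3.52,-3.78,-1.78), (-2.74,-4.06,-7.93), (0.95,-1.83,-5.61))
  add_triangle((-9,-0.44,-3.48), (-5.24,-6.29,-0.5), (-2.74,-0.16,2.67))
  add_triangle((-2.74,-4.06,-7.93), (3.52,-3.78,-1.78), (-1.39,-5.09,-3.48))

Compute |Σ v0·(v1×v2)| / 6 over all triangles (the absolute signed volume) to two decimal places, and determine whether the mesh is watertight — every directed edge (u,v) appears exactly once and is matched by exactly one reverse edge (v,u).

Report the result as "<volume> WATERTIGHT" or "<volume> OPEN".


Per-triangle v0·(v1×v2)/6:
  t1: +16.9453
  t2: +17.0801
  t3: -0.3912
  t4: -0.4623
  t5: +0.8859
  t6: +3.2205
  t7: +6.2176
  t8: +3.5099
  t9: +71.1709
  t10: +20.6605
  t11: +8.4956
  t12: +1.8041
  t13: +15.2854
  t14: +0.2999
  t15: +6.4449
  t16: -2.6055
  t17: +1.6486
  t18: -7.5370
  t19: +19.8076
  t20: +1.0376
  t21: +5.6000
  t22: +14.7127
  t23: +16.6469
  t24: +33.6948
  t25: +18.7915
Σ = +272.9642 → |volume| = 272.96

Directed edges: 75 total; 7 unmatched, e.g. (2.44,-0.3,-3.35)→(-0.24,2.07,-4.77) → open.

272.96 OPEN
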